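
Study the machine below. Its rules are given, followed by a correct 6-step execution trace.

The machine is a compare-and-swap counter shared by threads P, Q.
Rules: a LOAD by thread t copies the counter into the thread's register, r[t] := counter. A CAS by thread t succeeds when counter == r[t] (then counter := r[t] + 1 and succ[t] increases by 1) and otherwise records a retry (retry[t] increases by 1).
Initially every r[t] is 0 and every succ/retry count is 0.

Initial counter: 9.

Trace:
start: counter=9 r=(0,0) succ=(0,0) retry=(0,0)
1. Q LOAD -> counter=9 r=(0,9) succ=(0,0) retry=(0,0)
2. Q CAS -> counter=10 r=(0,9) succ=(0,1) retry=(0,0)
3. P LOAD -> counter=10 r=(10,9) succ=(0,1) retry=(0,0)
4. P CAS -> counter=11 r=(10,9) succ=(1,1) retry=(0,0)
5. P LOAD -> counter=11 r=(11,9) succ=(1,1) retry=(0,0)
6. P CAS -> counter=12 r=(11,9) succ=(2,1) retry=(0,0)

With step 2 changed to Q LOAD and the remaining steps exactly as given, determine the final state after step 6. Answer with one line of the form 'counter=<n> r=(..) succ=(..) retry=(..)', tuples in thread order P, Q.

(re-executing from step 2 with the substitution; state before step 2: counter=9 r=(0,9) succ=(0,0) retry=(0,0))
2. Q LOAD -> counter=9 r=(0,9) succ=(0,0) retry=(0,0)
3. P LOAD -> counter=9 r=(9,9) succ=(0,0) retry=(0,0)
4. P CAS -> counter=10 r=(9,9) succ=(1,0) retry=(0,0)
5. P LOAD -> counter=10 r=(10,9) succ=(1,0) retry=(0,0)
6. P CAS -> counter=11 r=(10,9) succ=(2,0) retry=(0,0)

counter=11 r=(10,9) succ=(2,0) retry=(0,0)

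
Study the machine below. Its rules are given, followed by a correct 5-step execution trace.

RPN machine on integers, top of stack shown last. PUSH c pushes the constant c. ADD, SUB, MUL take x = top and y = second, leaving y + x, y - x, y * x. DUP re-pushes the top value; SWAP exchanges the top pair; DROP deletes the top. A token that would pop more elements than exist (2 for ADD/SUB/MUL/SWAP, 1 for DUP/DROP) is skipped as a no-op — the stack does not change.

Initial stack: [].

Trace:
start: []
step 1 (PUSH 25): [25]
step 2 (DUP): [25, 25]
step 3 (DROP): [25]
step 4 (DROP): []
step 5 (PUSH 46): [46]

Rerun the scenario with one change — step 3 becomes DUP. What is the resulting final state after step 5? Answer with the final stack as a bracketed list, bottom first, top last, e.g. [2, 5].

(re-executing from step 3 with the substitution; state before step 3: [25, 25])
step 3 (DUP): [25, 25, 25]
step 4 (DROP): [25, 25]
step 5 (PUSH 46): [25, 25, 46]

[25, 25, 46]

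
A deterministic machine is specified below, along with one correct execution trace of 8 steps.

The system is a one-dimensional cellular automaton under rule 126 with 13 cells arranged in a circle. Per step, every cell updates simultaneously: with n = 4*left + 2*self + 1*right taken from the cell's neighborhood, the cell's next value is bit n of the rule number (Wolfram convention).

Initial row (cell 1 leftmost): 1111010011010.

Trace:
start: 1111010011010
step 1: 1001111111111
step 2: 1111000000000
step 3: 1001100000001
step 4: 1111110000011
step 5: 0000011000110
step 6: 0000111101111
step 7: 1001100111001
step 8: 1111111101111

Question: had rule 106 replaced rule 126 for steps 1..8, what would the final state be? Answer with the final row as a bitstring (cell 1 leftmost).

1100011100100

(re-executing steps 1..8 under rule 106; state before step 1: 1111010011010)
step 1: 1001100111101
step 2: 1011101100111
step 3: 1110111101100
step 4: 1011100111101
step 5: 1110101100111
step 6: 0011011101100
step 7: 0111110111100
step 8: 1100011100100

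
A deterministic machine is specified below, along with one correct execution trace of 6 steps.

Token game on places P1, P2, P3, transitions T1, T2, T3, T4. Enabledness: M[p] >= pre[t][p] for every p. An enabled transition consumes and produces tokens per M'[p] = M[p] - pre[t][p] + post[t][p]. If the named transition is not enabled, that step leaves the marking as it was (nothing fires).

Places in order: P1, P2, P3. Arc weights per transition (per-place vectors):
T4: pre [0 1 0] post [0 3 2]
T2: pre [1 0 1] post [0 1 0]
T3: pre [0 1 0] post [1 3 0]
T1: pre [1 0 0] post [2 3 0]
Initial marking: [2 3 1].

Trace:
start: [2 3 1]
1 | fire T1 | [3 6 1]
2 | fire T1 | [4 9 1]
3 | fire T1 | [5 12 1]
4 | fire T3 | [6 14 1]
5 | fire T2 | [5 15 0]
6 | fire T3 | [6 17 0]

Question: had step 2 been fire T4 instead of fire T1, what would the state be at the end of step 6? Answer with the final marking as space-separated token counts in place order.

(re-executing from step 2 with the substitution; state before step 2: [3 6 1])
2 | fire T4 | [3 8 3]
3 | fire T1 | [4 11 3]
4 | fire T3 | [5 13 3]
5 | fire T2 | [4 14 2]
6 | fire T3 | [5 16 2]

5 16 2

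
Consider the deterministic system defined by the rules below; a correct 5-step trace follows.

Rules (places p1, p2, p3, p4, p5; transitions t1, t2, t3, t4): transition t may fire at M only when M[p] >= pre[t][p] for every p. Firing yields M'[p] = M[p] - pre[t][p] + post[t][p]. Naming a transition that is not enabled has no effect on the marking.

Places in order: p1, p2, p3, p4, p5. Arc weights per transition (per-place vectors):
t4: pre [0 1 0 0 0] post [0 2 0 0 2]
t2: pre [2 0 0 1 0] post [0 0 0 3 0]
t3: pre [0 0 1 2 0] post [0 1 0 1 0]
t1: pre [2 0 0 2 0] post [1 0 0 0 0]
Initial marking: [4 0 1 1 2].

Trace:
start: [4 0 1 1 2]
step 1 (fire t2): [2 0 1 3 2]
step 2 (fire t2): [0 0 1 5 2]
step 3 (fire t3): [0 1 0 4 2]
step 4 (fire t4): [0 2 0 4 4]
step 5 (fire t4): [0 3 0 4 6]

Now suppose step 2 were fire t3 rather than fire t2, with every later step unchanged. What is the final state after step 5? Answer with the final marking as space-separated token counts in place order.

2 3 0 2 6

(re-executing from step 2 with the substitution; state before step 2: [2 0 1 3 2])
step 2 (fire t3): [2 1 0 2 2]
step 3 (fire t3): [2 1 0 2 2]
step 4 (fire t4): [2 2 0 2 4]
step 5 (fire t4): [2 3 0 2 6]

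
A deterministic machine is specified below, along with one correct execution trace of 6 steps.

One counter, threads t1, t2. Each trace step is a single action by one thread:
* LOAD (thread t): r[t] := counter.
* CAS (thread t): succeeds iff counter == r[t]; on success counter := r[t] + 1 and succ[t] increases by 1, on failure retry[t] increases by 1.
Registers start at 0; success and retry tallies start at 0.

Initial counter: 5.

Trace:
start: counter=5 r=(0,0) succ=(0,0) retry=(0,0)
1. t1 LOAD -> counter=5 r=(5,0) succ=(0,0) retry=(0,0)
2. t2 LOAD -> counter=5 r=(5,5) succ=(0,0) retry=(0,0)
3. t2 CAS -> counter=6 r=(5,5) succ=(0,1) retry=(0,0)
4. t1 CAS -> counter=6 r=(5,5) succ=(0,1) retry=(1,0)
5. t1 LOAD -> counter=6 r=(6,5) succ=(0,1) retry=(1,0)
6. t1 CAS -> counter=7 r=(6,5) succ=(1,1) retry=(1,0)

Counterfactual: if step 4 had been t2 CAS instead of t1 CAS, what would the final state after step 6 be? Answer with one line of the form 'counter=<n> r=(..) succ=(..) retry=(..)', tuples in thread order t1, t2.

(re-executing from step 4 with the substitution; state before step 4: counter=6 r=(5,5) succ=(0,1) retry=(0,0))
4. t2 CAS -> counter=6 r=(5,5) succ=(0,1) retry=(0,1)
5. t1 LOAD -> counter=6 r=(6,5) succ=(0,1) retry=(0,1)
6. t1 CAS -> counter=7 r=(6,5) succ=(1,1) retry=(0,1)

counter=7 r=(6,5) succ=(1,1) retry=(0,1)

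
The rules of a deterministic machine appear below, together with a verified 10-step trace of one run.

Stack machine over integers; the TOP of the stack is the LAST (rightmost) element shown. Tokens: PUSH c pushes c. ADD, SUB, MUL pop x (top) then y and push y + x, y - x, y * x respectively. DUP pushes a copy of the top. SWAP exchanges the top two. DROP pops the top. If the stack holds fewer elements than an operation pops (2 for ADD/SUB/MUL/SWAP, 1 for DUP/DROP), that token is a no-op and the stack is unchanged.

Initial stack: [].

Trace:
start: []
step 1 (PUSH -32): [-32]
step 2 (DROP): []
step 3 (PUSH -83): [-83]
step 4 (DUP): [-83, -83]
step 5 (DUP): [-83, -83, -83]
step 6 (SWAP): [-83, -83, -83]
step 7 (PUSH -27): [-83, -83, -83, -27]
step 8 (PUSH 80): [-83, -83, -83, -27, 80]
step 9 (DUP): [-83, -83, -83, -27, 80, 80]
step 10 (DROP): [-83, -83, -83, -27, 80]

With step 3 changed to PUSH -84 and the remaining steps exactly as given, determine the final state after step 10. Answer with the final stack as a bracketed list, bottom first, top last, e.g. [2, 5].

(re-executing from step 3 with the substitution; state before step 3: [])
step 3 (PUSH -84): [-84]
step 4 (DUP): [-84, -84]
step 5 (DUP): [-84, -84, -84]
step 6 (SWAP): [-84, -84, -84]
step 7 (PUSH -27): [-84, -84, -84, -27]
step 8 (PUSH 80): [-84, -84, -84, -27, 80]
step 9 (DUP): [-84, -84, -84, -27, 80, 80]
step 10 (DROP): [-84, -84, -84, -27, 80]

[-84, -84, -84, -27, 80]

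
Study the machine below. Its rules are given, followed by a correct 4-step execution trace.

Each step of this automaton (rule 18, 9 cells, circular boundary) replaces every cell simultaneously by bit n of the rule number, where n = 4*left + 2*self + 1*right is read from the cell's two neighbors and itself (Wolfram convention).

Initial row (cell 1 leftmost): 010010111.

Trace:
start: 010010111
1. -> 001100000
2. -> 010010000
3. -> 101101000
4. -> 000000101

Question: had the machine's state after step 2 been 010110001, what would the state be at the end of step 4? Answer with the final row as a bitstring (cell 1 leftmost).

000010001

state after step 2 := 010110001
3. -> 000001010
4. -> 000010001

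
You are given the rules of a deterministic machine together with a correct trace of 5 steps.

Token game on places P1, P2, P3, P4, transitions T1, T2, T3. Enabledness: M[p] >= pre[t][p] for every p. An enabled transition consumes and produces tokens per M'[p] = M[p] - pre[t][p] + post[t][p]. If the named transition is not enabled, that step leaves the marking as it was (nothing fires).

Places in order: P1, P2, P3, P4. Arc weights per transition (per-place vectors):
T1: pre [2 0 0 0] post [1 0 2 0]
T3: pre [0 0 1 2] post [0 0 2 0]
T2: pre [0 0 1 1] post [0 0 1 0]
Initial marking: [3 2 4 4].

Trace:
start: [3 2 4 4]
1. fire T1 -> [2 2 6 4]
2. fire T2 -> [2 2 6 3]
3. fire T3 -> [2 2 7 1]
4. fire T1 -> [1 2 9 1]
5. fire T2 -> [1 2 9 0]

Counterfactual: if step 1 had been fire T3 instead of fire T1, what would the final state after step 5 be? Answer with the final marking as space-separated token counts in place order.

2 2 7 0

(re-executing from step 1 with the substitution; state before step 1: [3 2 4 4])
1. fire T3 -> [3 2 5 2]
2. fire T2 -> [3 2 5 1]
3. fire T3 -> [3 2 5 1]
4. fire T1 -> [2 2 7 1]
5. fire T2 -> [2 2 7 0]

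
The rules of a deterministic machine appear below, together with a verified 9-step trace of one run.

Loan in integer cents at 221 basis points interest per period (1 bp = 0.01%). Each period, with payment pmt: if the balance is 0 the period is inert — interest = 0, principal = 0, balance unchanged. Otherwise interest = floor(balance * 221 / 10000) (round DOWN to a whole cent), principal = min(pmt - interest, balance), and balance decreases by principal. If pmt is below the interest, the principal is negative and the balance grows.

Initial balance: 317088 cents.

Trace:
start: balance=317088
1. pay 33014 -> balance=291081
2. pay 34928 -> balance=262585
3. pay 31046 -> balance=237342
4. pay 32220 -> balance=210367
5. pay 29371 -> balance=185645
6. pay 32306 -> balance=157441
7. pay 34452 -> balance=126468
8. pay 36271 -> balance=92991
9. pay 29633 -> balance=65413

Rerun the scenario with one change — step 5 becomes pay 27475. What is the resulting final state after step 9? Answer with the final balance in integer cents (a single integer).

67482

(re-executing from step 5 with the substitution; state before step 5: balance=210367)
5. pay 27475 -> balance=187541
6. pay 32306 -> balance=159379
7. pay 34452 -> balance=128449
8. pay 36271 -> balance=95016
9. pay 29633 -> balance=67482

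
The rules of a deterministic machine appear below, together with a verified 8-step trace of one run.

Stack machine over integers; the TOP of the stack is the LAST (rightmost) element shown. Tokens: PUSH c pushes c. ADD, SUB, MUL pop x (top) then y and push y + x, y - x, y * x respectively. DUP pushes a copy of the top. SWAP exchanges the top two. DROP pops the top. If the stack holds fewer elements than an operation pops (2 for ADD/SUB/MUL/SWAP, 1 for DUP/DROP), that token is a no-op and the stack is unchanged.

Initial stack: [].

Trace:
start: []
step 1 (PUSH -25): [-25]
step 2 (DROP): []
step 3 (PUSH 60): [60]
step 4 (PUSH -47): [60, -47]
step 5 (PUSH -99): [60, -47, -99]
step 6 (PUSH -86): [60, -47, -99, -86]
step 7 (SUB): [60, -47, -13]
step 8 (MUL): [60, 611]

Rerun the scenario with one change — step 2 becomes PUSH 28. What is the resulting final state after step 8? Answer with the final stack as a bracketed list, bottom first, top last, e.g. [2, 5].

(re-executing from step 2 with the substitution; state before step 2: [-25])
step 2 (PUSH 28): [-25, 28]
step 3 (PUSH 60): [-25, 28, 60]
step 4 (PUSH -47): [-25, 28, 60, -47]
step 5 (PUSH -99): [-25, 28, 60, -47, -99]
step 6 (PUSH -86): [-25, 28, 60, -47, -99, -86]
step 7 (SUB): [-25, 28, 60, -47, -13]
step 8 (MUL): [-25, 28, 60, 611]

[-25, 28, 60, 611]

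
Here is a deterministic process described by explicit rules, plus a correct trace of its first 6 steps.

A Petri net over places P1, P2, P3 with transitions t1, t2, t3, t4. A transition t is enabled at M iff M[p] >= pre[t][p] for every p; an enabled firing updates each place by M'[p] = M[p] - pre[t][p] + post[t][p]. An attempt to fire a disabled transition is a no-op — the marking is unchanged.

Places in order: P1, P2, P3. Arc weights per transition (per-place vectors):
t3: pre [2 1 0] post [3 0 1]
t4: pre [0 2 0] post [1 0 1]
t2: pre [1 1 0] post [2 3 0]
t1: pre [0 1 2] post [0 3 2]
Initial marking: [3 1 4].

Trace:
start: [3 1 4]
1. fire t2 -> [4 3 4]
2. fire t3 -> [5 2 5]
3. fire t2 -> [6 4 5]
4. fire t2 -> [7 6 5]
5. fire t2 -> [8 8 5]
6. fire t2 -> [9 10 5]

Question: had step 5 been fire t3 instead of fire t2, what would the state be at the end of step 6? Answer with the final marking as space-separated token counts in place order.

9 7 6

(re-executing from step 5 with the substitution; state before step 5: [7 6 5])
5. fire t3 -> [8 5 6]
6. fire t2 -> [9 7 6]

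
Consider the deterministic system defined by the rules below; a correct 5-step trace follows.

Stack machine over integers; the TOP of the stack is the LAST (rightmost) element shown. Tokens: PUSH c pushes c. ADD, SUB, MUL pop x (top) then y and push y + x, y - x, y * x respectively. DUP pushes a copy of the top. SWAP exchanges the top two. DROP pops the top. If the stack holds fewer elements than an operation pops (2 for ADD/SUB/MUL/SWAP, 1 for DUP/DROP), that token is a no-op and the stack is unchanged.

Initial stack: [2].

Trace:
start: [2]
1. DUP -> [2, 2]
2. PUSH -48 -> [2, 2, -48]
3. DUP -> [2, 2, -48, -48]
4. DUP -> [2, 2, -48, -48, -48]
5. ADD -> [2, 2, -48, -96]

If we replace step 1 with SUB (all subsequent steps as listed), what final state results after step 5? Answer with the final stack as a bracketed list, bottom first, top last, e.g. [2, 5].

[2, -48, -96]

(re-executing from step 1 with the substitution; state before step 1: [2])
1. SUB -> [2]
2. PUSH -48 -> [2, -48]
3. DUP -> [2, -48, -48]
4. DUP -> [2, -48, -48, -48]
5. ADD -> [2, -48, -96]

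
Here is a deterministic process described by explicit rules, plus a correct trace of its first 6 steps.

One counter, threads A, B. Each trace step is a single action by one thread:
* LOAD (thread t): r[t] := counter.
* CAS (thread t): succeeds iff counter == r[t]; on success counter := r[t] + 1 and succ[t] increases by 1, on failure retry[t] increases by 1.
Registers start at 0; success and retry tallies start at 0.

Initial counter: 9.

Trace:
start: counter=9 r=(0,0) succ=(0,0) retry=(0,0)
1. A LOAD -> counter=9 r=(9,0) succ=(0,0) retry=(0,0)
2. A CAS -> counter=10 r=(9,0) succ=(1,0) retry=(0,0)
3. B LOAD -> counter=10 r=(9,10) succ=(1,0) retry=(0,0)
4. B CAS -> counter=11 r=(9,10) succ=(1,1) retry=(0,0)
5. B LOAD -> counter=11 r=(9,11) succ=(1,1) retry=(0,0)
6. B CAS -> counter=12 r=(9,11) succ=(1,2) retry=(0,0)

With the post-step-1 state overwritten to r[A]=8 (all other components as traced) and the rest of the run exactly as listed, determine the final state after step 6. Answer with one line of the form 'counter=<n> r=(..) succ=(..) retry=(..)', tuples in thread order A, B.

counter=11 r=(8,10) succ=(0,2) retry=(1,0)

state after step 1 := counter=9 r=(8,0) succ=(0,0) retry=(0,0)
2. A CAS -> counter=9 r=(8,0) succ=(0,0) retry=(1,0)
3. B LOAD -> counter=9 r=(8,9) succ=(0,0) retry=(1,0)
4. B CAS -> counter=10 r=(8,9) succ=(0,1) retry=(1,0)
5. B LOAD -> counter=10 r=(8,10) succ=(0,1) retry=(1,0)
6. B CAS -> counter=11 r=(8,10) succ=(0,2) retry=(1,0)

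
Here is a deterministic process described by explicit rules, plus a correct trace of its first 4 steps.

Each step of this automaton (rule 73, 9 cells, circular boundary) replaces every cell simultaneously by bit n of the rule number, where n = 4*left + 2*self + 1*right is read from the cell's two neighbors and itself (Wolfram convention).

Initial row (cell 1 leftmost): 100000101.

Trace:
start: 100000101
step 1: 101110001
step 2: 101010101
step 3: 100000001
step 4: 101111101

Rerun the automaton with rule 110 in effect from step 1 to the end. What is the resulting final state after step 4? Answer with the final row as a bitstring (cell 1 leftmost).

(re-executing steps 1..4 under rule 110; state before step 1: 100000101)
step 1: 100001111
step 2: 100011000
step 3: 100111001
step 4: 101101011

101101011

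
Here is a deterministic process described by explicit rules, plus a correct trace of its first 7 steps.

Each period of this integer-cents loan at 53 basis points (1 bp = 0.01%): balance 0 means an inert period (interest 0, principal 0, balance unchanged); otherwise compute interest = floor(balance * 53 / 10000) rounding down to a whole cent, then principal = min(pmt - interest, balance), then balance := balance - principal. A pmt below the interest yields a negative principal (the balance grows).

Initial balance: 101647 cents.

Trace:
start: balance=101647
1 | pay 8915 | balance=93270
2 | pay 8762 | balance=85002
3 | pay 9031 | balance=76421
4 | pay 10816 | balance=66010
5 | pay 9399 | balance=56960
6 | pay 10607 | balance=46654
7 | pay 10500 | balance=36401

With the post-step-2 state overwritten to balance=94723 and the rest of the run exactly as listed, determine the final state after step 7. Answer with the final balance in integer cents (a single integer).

state after step 2 := balance=94723
3 | pay 9031 | balance=86194
4 | pay 10816 | balance=75834
5 | pay 9399 | balance=66836
6 | pay 10607 | balance=56583
7 | pay 10500 | balance=46382

46382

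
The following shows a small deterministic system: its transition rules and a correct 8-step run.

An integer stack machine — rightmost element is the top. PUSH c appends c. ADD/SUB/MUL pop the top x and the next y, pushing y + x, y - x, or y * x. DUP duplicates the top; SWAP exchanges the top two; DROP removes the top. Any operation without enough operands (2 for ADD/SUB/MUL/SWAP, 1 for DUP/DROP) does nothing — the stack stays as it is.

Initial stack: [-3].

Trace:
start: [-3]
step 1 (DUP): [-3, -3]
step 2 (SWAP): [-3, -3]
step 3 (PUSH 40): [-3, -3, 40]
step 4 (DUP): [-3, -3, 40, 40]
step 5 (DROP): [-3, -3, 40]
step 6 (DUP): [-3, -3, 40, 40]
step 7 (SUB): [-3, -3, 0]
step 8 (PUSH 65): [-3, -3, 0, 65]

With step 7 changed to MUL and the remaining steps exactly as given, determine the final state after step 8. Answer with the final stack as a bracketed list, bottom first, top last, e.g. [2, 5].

[-3, -3, 1600, 65]

(re-executing from step 7 with the substitution; state before step 7: [-3, -3, 40, 40])
step 7 (MUL): [-3, -3, 1600]
step 8 (PUSH 65): [-3, -3, 1600, 65]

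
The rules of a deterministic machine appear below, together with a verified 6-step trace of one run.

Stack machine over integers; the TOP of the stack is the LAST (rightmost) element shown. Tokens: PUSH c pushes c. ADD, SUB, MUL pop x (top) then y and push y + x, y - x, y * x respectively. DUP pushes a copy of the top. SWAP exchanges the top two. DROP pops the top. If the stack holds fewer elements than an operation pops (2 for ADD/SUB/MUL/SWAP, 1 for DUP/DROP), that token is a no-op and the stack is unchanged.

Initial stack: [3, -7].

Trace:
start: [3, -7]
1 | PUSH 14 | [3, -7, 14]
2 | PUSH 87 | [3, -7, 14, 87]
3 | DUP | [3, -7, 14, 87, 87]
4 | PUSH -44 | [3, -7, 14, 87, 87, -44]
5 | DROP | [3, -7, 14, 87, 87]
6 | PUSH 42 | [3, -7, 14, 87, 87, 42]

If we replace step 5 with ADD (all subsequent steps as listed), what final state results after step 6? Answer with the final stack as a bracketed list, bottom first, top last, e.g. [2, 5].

(re-executing from step 5 with the substitution; state before step 5: [3, -7, 14, 87, 87, -44])
5 | ADD | [3, -7, 14, 87, 43]
6 | PUSH 42 | [3, -7, 14, 87, 43, 42]

[3, -7, 14, 87, 43, 42]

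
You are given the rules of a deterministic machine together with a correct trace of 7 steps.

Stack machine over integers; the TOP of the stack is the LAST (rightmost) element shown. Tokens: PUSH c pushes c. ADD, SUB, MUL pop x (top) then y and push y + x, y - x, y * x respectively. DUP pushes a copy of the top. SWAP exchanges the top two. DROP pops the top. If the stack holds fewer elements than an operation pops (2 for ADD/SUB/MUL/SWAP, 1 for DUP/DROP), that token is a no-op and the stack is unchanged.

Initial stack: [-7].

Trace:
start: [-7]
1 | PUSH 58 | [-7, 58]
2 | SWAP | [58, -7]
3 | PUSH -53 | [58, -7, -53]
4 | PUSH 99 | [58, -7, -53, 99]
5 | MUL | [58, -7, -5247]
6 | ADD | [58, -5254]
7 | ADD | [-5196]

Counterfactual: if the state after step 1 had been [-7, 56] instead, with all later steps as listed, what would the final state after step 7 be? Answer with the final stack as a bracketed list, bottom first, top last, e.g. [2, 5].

[-5198]

state after step 1 := [-7, 56]
2 | SWAP | [56, -7]
3 | PUSH -53 | [56, -7, -53]
4 | PUSH 99 | [56, -7, -53, 99]
5 | MUL | [56, -7, -5247]
6 | ADD | [56, -5254]
7 | ADD | [-5198]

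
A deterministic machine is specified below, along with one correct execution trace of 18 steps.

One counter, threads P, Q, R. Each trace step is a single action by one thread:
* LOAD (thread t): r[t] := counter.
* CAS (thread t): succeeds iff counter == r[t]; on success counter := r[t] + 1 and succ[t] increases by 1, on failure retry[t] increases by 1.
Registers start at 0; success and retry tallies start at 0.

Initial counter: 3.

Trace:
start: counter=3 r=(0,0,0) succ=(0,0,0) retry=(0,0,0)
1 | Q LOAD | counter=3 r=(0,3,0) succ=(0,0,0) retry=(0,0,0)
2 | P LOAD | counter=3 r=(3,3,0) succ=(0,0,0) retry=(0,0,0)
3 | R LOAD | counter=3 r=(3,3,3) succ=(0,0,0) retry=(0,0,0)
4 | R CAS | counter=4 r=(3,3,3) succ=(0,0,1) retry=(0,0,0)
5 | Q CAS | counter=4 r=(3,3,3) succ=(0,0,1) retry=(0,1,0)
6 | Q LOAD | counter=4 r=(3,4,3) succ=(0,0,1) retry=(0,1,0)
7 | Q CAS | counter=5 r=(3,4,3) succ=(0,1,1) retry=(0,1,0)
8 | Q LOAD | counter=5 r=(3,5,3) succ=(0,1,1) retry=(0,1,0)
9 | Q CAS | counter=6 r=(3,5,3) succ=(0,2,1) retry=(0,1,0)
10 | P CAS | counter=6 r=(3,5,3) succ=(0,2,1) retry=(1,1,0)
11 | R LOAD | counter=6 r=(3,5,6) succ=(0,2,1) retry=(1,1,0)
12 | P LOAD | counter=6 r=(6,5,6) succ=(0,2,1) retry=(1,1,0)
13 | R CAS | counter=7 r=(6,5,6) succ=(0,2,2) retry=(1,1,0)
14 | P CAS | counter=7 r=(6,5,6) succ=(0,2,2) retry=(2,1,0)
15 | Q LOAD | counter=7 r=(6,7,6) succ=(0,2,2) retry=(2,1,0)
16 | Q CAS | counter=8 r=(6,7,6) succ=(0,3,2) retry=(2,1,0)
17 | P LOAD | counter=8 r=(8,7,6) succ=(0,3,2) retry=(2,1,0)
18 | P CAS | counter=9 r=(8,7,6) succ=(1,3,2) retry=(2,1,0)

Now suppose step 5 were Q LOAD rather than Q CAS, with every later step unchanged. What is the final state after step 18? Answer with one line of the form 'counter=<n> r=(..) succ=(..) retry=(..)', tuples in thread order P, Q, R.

(re-executing from step 5 with the substitution; state before step 5: counter=4 r=(3,3,3) succ=(0,0,1) retry=(0,0,0))
5 | Q LOAD | counter=4 r=(3,4,3) succ=(0,0,1) retry=(0,0,0)
6 | Q LOAD | counter=4 r=(3,4,3) succ=(0,0,1) retry=(0,0,0)
7 | Q CAS | counter=5 r=(3,4,3) succ=(0,1,1) retry=(0,0,0)
8 | Q LOAD | counter=5 r=(3,5,3) succ=(0,1,1) retry=(0,0,0)
9 | Q CAS | counter=6 r=(3,5,3) succ=(0,2,1) retry=(0,0,0)
10 | P CAS | counter=6 r=(3,5,3) succ=(0,2,1) retry=(1,0,0)
11 | R LOAD | counter=6 r=(3,5,6) succ=(0,2,1) retry=(1,0,0)
12 | P LOAD | counter=6 r=(6,5,6) succ=(0,2,1) retry=(1,0,0)
13 | R CAS | counter=7 r=(6,5,6) succ=(0,2,2) retry=(1,0,0)
14 | P CAS | counter=7 r=(6,5,6) succ=(0,2,2) retry=(2,0,0)
15 | Q LOAD | counter=7 r=(6,7,6) succ=(0,2,2) retry=(2,0,0)
16 | Q CAS | counter=8 r=(6,7,6) succ=(0,3,2) retry=(2,0,0)
17 | P LOAD | counter=8 r=(8,7,6) succ=(0,3,2) retry=(2,0,0)
18 | P CAS | counter=9 r=(8,7,6) succ=(1,3,2) retry=(2,0,0)

counter=9 r=(8,7,6) succ=(1,3,2) retry=(2,0,0)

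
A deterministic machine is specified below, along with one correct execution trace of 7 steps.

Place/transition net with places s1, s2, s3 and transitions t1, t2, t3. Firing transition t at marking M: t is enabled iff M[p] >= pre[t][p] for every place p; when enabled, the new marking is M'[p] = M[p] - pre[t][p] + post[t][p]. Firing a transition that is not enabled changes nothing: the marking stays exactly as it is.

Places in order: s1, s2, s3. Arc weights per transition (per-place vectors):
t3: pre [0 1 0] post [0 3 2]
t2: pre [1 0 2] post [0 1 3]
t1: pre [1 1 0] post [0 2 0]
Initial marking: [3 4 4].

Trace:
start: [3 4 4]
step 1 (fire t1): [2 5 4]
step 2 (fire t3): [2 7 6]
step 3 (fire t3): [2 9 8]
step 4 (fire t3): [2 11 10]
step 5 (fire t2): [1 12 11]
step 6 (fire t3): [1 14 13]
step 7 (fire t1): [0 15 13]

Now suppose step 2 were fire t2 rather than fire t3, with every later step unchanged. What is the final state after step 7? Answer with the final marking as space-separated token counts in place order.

0 13 12

(re-executing from step 2 with the substitution; state before step 2: [2 5 4])
step 2 (fire t2): [1 6 5]
step 3 (fire t3): [1 8 7]
step 4 (fire t3): [1 10 9]
step 5 (fire t2): [0 11 10]
step 6 (fire t3): [0 13 12]
step 7 (fire t1): [0 13 12]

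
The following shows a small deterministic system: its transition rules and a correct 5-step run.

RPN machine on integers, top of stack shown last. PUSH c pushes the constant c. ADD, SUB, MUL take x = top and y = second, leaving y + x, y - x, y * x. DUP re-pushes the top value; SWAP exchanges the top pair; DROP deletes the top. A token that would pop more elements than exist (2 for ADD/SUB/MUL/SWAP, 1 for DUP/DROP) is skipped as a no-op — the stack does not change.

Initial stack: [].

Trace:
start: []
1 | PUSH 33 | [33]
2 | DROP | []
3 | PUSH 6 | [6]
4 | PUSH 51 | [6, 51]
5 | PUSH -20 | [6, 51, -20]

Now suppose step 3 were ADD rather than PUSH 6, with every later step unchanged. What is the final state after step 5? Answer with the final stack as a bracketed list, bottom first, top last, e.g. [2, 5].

[51, -20]

(re-executing from step 3 with the substitution; state before step 3: [])
3 | ADD | []
4 | PUSH 51 | [51]
5 | PUSH -20 | [51, -20]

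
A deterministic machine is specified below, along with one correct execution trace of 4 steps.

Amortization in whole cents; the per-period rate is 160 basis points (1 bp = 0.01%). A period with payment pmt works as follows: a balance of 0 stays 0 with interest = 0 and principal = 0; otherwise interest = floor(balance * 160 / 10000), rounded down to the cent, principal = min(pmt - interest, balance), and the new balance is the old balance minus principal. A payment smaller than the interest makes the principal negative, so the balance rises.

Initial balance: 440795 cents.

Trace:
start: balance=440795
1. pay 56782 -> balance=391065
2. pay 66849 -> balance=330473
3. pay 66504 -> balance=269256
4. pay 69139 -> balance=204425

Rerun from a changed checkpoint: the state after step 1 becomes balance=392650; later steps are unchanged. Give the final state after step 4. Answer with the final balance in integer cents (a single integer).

206087

state after step 1 := balance=392650
2. pay 66849 -> balance=332083
3. pay 66504 -> balance=270892
4. pay 69139 -> balance=206087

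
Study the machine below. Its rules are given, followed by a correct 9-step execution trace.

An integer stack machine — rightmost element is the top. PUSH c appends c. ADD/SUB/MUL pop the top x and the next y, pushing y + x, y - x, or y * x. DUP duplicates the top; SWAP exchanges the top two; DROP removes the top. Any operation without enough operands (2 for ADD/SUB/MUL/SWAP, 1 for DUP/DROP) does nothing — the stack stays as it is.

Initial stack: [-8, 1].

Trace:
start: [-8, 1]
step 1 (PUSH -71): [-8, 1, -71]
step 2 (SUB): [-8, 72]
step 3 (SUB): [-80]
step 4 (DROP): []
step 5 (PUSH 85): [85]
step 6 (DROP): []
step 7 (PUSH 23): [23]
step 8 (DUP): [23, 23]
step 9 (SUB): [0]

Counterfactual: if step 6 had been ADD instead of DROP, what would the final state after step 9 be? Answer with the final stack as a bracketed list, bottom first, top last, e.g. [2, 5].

(re-executing from step 6 with the substitution; state before step 6: [85])
step 6 (ADD): [85]
step 7 (PUSH 23): [85, 23]
step 8 (DUP): [85, 23, 23]
step 9 (SUB): [85, 0]

[85, 0]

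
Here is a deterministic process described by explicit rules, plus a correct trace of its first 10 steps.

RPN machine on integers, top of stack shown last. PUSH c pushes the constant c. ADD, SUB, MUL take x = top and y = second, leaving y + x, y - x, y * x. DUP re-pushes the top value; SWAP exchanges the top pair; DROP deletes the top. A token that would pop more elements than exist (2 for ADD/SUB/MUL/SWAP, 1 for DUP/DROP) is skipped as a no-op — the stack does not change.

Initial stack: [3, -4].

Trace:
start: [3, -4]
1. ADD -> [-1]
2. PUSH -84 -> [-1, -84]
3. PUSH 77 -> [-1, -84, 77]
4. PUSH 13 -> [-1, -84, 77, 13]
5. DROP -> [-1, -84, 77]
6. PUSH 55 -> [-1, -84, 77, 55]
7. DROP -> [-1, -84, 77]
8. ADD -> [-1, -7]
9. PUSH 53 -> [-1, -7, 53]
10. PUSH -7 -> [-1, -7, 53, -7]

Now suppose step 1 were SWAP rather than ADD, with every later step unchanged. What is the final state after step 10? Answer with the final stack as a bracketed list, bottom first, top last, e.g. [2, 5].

(re-executing from step 1 with the substitution; state before step 1: [3, -4])
1. SWAP -> [-4, 3]
2. PUSH -84 -> [-4, 3, -84]
3. PUSH 77 -> [-4, 3, -84, 77]
4. PUSH 13 -> [-4, 3, -84, 77, 13]
5. DROP -> [-4, 3, -84, 77]
6. PUSH 55 -> [-4, 3, -84, 77, 55]
7. DROP -> [-4, 3, -84, 77]
8. ADD -> [-4, 3, -7]
9. PUSH 53 -> [-4, 3, -7, 53]
10. PUSH -7 -> [-4, 3, -7, 53, -7]

[-4, 3, -7, 53, -7]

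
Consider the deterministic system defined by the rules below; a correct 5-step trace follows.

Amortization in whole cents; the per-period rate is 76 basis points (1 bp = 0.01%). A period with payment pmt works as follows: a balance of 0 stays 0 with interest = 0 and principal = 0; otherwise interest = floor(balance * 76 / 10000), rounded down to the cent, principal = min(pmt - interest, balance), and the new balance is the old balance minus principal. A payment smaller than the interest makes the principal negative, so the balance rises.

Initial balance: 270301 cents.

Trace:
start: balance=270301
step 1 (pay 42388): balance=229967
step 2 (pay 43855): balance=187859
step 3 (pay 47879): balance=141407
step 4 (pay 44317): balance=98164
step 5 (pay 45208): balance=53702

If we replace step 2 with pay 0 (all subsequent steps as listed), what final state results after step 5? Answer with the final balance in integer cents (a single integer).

98565

(re-executing from step 2 with the substitution; state before step 2: balance=229967)
step 2 (pay 0): balance=231714
step 3 (pay 47879): balance=185596
step 4 (pay 44317): balance=142689
step 5 (pay 45208): balance=98565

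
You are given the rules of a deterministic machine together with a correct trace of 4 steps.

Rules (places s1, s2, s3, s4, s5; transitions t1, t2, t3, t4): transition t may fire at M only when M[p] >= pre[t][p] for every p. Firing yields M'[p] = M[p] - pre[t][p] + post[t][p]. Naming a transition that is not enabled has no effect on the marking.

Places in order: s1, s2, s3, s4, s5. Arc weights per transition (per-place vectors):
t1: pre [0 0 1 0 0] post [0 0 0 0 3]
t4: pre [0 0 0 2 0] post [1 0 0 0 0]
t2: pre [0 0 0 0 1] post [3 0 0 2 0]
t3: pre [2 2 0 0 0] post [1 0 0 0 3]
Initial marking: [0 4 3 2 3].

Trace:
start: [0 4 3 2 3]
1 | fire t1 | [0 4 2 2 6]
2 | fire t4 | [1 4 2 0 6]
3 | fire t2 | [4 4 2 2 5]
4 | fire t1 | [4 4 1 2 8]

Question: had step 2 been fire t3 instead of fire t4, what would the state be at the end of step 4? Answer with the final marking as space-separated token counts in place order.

(re-executing from step 2 with the substitution; state before step 2: [0 4 2 2 6])
2 | fire t3 | [0 4 2 2 6]
3 | fire t2 | [3 4 2 4 5]
4 | fire t1 | [3 4 1 4 8]

3 4 1 4 8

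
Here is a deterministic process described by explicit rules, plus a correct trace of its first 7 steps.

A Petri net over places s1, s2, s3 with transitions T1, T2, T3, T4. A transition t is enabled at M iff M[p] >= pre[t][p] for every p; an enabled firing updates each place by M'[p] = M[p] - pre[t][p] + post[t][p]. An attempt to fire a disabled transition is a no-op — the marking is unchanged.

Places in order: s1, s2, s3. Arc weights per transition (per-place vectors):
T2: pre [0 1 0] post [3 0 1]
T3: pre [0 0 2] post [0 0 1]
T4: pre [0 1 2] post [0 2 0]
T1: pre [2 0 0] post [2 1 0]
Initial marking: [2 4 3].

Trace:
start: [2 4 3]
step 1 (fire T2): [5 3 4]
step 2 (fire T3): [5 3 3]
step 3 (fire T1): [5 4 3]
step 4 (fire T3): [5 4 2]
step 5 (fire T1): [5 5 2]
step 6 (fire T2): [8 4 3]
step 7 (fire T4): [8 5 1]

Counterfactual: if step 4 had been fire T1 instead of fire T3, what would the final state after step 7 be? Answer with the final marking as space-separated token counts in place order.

(re-executing from step 4 with the substitution; state before step 4: [5 4 3])
step 4 (fire T1): [5 5 3]
step 5 (fire T1): [5 6 3]
step 6 (fire T2): [8 5 4]
step 7 (fire T4): [8 6 2]

8 6 2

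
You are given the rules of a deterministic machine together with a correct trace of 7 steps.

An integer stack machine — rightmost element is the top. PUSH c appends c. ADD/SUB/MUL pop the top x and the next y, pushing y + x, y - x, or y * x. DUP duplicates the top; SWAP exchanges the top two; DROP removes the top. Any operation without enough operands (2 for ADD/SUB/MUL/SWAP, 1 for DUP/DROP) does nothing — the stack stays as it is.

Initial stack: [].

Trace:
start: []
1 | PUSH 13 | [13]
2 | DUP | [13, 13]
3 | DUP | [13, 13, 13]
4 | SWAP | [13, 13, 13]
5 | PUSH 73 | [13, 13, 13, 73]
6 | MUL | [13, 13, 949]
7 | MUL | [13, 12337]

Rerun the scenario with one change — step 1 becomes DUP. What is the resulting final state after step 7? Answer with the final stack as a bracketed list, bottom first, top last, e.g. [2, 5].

[73]

(re-executing from step 1 with the substitution; state before step 1: [])
1 | DUP | []
2 | DUP | []
3 | DUP | []
4 | SWAP | []
5 | PUSH 73 | [73]
6 | MUL | [73]
7 | MUL | [73]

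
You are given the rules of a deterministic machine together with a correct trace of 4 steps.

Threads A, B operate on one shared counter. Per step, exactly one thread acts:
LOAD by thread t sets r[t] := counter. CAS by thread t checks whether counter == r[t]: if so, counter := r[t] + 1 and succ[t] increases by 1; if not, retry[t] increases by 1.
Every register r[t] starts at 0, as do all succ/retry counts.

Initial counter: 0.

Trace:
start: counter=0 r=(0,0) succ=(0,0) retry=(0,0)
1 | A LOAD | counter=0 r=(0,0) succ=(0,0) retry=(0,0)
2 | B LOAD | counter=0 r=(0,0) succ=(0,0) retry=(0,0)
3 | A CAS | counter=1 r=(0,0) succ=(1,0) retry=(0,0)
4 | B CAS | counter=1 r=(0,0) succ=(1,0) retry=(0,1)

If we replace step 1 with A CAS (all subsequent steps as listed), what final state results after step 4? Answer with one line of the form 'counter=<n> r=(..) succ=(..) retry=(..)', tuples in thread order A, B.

(re-executing from step 1 with the substitution; state before step 1: counter=0 r=(0,0) succ=(0,0) retry=(0,0))
1 | A CAS | counter=1 r=(0,0) succ=(1,0) retry=(0,0)
2 | B LOAD | counter=1 r=(0,1) succ=(1,0) retry=(0,0)
3 | A CAS | counter=1 r=(0,1) succ=(1,0) retry=(1,0)
4 | B CAS | counter=2 r=(0,1) succ=(1,1) retry=(1,0)

counter=2 r=(0,1) succ=(1,1) retry=(1,0)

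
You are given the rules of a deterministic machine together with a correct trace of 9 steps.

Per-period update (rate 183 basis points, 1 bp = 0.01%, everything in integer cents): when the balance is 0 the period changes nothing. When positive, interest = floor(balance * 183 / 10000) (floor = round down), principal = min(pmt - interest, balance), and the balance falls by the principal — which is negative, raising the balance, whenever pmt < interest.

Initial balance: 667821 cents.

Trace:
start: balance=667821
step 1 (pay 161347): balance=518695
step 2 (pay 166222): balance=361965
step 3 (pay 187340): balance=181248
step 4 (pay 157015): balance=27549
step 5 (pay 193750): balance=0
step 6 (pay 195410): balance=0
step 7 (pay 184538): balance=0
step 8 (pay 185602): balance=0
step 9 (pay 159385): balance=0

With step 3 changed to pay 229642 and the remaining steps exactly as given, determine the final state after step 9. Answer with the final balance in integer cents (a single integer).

0

(re-executing from step 3 with the substitution; state before step 3: balance=361965)
step 3 (pay 229642): balance=138946
step 4 (pay 157015): balance=0
step 5 (pay 193750): balance=0
step 6 (pay 195410): balance=0
step 7 (pay 184538): balance=0
step 8 (pay 185602): balance=0
step 9 (pay 159385): balance=0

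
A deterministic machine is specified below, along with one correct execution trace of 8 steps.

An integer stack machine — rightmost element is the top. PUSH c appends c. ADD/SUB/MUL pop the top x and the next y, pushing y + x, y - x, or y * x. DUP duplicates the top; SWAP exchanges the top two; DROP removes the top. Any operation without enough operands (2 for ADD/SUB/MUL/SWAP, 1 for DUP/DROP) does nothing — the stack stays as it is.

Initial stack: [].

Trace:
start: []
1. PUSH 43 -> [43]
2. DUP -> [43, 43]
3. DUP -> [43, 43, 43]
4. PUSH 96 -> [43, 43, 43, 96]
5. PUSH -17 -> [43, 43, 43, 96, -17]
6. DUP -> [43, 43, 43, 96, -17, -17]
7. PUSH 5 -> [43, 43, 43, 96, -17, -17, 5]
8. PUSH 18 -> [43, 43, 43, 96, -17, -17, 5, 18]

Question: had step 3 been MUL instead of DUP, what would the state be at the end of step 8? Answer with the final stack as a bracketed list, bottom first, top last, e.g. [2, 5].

(re-executing from step 3 with the substitution; state before step 3: [43, 43])
3. MUL -> [1849]
4. PUSH 96 -> [1849, 96]
5. PUSH -17 -> [1849, 96, -17]
6. DUP -> [1849, 96, -17, -17]
7. PUSH 5 -> [1849, 96, -17, -17, 5]
8. PUSH 18 -> [1849, 96, -17, -17, 5, 18]

[1849, 96, -17, -17, 5, 18]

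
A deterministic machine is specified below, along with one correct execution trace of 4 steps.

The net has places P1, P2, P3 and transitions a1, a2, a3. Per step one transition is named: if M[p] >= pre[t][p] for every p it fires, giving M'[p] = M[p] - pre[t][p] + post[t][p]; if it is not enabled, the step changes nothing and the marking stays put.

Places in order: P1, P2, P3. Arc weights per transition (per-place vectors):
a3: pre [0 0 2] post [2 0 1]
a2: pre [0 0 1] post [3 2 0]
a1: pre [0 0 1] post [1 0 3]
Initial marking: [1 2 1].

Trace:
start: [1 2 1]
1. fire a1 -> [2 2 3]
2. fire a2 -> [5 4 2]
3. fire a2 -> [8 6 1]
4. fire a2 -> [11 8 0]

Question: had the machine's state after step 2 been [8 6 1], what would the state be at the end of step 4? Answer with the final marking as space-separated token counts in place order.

state after step 2 := [8 6 1]
3. fire a2 -> [11 8 0]
4. fire a2 -> [11 8 0]

11 8 0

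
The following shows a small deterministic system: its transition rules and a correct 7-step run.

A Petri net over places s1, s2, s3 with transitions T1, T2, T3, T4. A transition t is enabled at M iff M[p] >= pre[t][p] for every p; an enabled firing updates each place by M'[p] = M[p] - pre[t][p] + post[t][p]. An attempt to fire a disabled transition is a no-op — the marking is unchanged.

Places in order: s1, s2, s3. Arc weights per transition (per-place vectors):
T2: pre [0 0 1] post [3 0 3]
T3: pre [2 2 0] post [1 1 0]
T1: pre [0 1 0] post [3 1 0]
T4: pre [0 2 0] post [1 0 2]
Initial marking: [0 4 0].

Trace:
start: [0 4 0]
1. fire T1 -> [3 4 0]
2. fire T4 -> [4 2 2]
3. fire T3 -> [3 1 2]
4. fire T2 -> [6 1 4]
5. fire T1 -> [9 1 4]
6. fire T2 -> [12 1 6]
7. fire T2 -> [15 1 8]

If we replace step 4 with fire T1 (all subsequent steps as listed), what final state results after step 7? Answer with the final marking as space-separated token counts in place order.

(re-executing from step 4 with the substitution; state before step 4: [3 1 2])
4. fire T1 -> [6 1 2]
5. fire T1 -> [9 1 2]
6. fire T2 -> [12 1 4]
7. fire T2 -> [15 1 6]

15 1 6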